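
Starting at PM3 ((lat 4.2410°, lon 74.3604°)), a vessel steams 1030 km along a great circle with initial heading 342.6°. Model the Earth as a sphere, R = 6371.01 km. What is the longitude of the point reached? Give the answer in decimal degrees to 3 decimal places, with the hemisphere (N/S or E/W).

δ = d/R = 1030/6371.01 = 0.161670 rad
φ₂ = arcsin(sin φ₁ cos δ + cos φ₁ sin δ cos θ)
   = arcsin(0.07395·0.98696 + 0.99726·0.16097·0.95424) = 13.07155°
λ₂ = λ₁ + atan2(sin θ sin δ cos φ₁, cos δ − sin φ₁ sin φ₂) = 71.52792°

71.528°E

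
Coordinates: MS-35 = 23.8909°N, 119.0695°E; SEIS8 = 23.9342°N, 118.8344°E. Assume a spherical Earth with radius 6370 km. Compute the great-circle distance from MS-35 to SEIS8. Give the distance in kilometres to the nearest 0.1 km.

Δφ = 0.0433°,  Δλ = -0.2351°
a = sin²(Δφ/2) + cos φ₁ cos φ₂ sin²(Δλ/2) = 0.000004
c = 2·arcsin(√a) = 0.003826 rad = 0.2192°
d = R·c = 6370 × 0.003826 = 24.4 km

24.4 km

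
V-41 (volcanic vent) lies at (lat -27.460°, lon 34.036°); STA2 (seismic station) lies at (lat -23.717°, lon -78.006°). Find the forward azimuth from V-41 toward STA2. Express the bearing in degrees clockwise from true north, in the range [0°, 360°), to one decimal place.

238.7°

Δλ = -112.0420°
y = sin Δλ · cos φ₂ = -0.848625
x = cos φ₁ sin φ₂ − sin φ₁ cos φ₂ cos Δλ = -0.515342
θ = atan2(y, x) = -121.2689° → 238.7311° (mod 360°)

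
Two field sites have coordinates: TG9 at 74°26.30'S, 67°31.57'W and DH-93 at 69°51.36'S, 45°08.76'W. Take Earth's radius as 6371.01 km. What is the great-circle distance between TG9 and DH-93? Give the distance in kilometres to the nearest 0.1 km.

908.7 km

TG9: φ = -74.43833°, λ = -67.52617°
DH-93: φ = -69.85600°, λ = -45.14600°
Δφ = 4.5823°,  Δλ = 22.3802°
a = sin²(Δφ/2) + cos φ₁ cos φ₂ sin²(Δλ/2) = 0.005078
c = 2·arcsin(√a) = 0.142637 rad = 8.1725°
d = R·c = 6371.01 × 0.142637 = 908.7 km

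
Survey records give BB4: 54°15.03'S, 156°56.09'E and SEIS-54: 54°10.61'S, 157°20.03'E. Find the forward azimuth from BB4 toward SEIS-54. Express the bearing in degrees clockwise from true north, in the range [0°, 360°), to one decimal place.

72.6°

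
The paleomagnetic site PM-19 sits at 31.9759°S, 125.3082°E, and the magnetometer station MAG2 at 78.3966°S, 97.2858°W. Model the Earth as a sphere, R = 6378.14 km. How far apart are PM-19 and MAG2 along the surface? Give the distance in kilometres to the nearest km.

Δφ = -46.4207°,  Δλ = 137.4060°
a = sin²(Δφ/2) + cos φ₁ cos φ₂ sin²(Δλ/2) = 0.303432
c = 2·arcsin(√a) = 1.166756 rad = 66.8502°
d = R·c = 6378.14 × 1.166756 = 7441.7 km

7442 km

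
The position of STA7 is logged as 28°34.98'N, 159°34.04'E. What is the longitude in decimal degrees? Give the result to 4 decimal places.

159.5673°E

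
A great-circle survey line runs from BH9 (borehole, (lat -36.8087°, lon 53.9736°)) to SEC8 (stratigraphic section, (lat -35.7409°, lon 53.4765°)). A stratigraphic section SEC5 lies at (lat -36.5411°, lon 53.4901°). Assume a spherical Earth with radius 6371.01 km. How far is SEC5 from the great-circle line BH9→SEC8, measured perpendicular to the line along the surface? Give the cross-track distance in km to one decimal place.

29.9 km

δ₁₃ = central angle BH9→SEC5 = 0.008223 rad  (haversine)
θ₁₃ = bearing BH9→SEC5 = 304.464°,  θ₁₂ = bearing BH9→SEC8 = 339.281°
dₓₜ = R·arcsin(sin δ₁₃ · sin(θ₁₃ − θ₁₂)) = 6371.01·arcsin(0.00822·sin(-34.817°)) = -29.912 km
|dₓₜ| = 29.912 km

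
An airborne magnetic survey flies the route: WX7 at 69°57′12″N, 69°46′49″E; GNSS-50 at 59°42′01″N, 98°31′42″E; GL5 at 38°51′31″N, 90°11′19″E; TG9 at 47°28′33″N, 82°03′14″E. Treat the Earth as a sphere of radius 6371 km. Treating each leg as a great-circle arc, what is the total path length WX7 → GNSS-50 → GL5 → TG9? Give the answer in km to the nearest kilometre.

WX7: φ = +69.95333°, λ = +69.78028°
GNSS-50: φ = +59.70028°, λ = +98.52833°
GL5: φ = +38.85861°, λ = +90.18861°
TG9: φ = +47.47583°, λ = +82.05389°
WX7→GNSS-50: c = 0.273932 rad, d = 1745.22 km
GNSS-50→GL5: c = 0.375259 rad, d = 2390.77 km
GL5→TG9: c = 0.182376 rad, d = 1161.92 km
Total = 1745.22 + 2390.77 + 1161.92 = 5297.91 km

5298 km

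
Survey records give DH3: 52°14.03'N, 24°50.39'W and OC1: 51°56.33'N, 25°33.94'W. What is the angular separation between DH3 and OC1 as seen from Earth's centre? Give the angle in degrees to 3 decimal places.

0.535°

DH3: φ = +52.23383°, λ = -24.83983°
OC1: φ = +51.93883°, λ = -25.56567°
Δφ = -0.2950°,  Δλ = -0.7258°
a = sin²(Δφ/2) + cos φ₁ cos φ₂ sin²(Δλ/2) = 0.000022
c = 2·arcsin(√a) = 0.009333 rad = 0.5347°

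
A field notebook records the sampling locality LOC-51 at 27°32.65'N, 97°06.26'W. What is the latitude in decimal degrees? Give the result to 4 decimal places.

27° + 32.65′/60 = 27 + 0.54417 = 27.5442°

27.5442°N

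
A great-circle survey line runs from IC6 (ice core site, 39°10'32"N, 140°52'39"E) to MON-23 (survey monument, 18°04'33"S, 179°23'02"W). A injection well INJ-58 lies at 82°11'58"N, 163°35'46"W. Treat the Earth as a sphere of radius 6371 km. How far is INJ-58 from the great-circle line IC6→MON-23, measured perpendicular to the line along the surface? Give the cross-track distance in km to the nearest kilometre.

3752 km

IC6: φ = +39.17556°, λ = +140.87750°
MON-23: φ = -18.07583°, λ = -179.38389°
INJ-58: φ = +82.19944°, λ = -163.59611°
δ₁₃ = central angle IC6→INJ-58 = 0.815632 rad  (haversine)
θ₁₃ = bearing IC6→INJ-58 = 8.839°,  θ₁₂ = bearing IC6→MON-23 = 139.129°
dₓₜ = R·arcsin(sin δ₁₃ · sin(θ₁₃ − θ₁₂)) = 6371·arcsin(0.72816·sin(-130.290°)) = -3751.719 km
|dₓₜ| = 3751.719 km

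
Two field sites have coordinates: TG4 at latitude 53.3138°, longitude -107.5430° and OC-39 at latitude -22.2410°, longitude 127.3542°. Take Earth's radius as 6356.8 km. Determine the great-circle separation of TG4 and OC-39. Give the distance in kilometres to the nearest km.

Δφ = -75.5548°,  Δλ = -125.1028°
a = sin²(Δφ/2) + cos φ₁ cos φ₂ sin²(Δλ/2) = 0.810760
c = 2·arcsin(√a) = 2.241477 rad = 128.4272°
d = R·c = 6356.8 × 2.241477 = 14248.6 km

14249 km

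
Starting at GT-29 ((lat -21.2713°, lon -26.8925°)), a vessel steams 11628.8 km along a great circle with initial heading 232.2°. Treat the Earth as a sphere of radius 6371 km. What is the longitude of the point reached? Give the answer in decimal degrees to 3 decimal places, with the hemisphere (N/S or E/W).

147.355°W

δ = d/R = 11628.8/6371 = 1.825271 rad
φ₂ = arcsin(sin φ₁ cos δ + cos φ₁ sin δ cos θ)
   = arcsin(-0.36278·-0.25174 + 0.93187·0.96780·-0.61291) = -27.47954°
λ₂ = λ₁ + atan2(sin θ sin δ cos φ₁, cos δ − sin φ₁ sin φ₂) = -147.35529°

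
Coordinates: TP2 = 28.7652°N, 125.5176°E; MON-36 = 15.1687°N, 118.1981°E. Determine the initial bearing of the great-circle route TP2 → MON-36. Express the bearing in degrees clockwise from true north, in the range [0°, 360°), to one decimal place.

208.0°

Δλ = -7.3195°
y = sin Δλ · cos φ₂ = -0.122963
x = cos φ₁ sin φ₂ − sin φ₁ cos φ₂ cos Δλ = -0.231298
θ = atan2(y, x) = -152.0038° → 207.9962° (mod 360°)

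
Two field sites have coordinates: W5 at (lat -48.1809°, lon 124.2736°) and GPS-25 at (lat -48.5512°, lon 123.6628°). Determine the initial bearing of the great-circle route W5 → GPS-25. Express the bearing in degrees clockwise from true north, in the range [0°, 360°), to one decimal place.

Δλ = -0.6108°
y = sin Δλ · cos φ₂ = -0.007057
x = cos φ₁ sin φ₂ − sin φ₁ cos φ₂ cos Δλ = -0.006491
θ = atan2(y, x) = -132.6092° → 227.3908° (mod 360°)

227.4°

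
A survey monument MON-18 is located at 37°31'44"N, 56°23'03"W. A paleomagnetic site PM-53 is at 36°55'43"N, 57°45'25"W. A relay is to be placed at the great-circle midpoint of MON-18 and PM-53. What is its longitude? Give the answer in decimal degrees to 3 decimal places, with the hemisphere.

57.073°W

MON-18: φ = +37.52889°, λ = -56.38417°
PM-53: φ = +36.92861°, λ = -57.75694°
Bx = cos φ₂ cos Δλ = 0.799155,  By = cos φ₂ sin Δλ = -0.019151
φₘ = atan2(sin φ₁ + sin φ₂, √((cos φ₁ + Bx)² + By²)) = 37.23073°
λₘ = λ₁ + atan2(By, cos φ₁ + Bx) = -57.07329°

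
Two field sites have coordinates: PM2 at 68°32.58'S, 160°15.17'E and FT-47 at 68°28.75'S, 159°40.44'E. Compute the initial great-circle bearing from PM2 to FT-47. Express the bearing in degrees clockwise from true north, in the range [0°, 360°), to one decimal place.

286.5°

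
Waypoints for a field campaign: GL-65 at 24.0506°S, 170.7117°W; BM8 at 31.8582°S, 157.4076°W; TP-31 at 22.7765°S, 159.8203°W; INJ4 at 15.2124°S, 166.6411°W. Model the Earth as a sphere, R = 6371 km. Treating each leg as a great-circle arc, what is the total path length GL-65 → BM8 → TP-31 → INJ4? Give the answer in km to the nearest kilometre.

3709 km

GL-65→BM8: c = 0.245919 rad, d = 1566.75 km
BM8→TP-31: c = 0.162845 rad, d = 1037.48 km
TP-31→INJ4: c = 0.173415 rad, d = 1104.83 km
Total = 1566.75 + 1037.48 + 1104.83 = 3709.06 km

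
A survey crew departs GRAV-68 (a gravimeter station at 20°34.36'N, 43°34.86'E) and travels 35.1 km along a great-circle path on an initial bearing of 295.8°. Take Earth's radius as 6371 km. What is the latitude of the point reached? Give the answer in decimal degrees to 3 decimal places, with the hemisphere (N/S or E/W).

GRAV-68: φ = +20.57267°, λ = +43.58100°
δ = d/R = 35.1/6371 = 0.005509 rad
φ₂ = arcsin(sin φ₁ cos δ + cos φ₁ sin δ cos θ)
   = arcsin(0.35140·0.99998 + 0.93623·0.00551·0.43523) = 20.70979°
λ₂ = λ₁ + atan2(sin θ sin δ cos φ₁, cos δ − sin φ₁ sin φ₂) = 43.27717°

20.710°N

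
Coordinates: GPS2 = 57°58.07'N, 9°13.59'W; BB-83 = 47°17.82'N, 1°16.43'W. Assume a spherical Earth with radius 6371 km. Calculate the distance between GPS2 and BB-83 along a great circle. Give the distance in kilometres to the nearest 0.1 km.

1300.2 km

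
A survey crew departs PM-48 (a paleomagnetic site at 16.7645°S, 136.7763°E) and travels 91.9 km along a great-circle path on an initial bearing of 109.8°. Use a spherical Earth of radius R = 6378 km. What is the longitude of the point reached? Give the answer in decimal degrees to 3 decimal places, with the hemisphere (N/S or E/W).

137.589°E

δ = d/R = 91.9/6378 = 0.014409 rad
φ₂ = arcsin(sin φ₁ cos δ + cos φ₁ sin δ cos θ)
   = arcsin(-0.28844·0.99990 + 0.95750·0.01441·-0.33874) = -17.04255°
λ₂ = λ₁ + atan2(sin θ sin δ cos φ₁, cos δ − sin φ₁ sin φ₂) = 137.58874°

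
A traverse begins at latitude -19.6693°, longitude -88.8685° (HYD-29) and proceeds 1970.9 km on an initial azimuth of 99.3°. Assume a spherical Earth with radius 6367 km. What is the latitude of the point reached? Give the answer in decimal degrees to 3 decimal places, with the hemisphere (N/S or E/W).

δ = d/R = 1970.9/6367 = 0.309549 rad
φ₂ = arcsin(sin φ₁ cos δ + cos φ₁ sin δ cos θ)
   = arcsin(-0.33659·0.95247 + 0.94165·0.30463·-0.16160) = -21.52762°
λ₂ = λ₁ + atan2(sin θ sin δ cos φ₁, cos δ − sin φ₁ sin φ₂) = -70.01380°

21.528°S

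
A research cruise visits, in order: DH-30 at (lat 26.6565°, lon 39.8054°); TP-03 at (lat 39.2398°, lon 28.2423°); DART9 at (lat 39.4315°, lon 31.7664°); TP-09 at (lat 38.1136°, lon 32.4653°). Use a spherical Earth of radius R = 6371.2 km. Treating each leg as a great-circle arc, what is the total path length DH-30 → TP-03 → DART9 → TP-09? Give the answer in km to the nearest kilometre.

DH-30→TP-03: c = 0.276810 rad, d = 1763.61 km
TP-03→DART9: c = 0.047687 rad, d = 303.82 km
DART9→TP-09: c = 0.024890 rad, d = 158.58 km
Total = 1763.61 + 303.82 + 158.58 = 2226.01 km

2226 km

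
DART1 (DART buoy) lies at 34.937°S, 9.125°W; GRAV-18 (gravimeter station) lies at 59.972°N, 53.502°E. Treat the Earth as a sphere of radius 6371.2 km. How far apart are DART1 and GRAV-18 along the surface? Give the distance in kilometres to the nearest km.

11997 km

Δφ = 94.9090°,  Δλ = 62.6270°
a = sin²(Δφ/2) + cos φ₁ cos φ₂ sin²(Δλ/2) = 0.653596
c = 2·arcsin(√a) = 1.883037 rad = 107.8901°
d = R·c = 6371.2 × 1.883037 = 11997.2 km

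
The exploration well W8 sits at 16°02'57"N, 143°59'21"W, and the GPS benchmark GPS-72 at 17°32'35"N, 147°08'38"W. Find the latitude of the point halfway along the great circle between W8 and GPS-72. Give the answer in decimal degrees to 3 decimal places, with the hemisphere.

W8: φ = +16.04917°, λ = -143.98917°
GPS-72: φ = +17.54306°, λ = -147.14389°
Bx = cos φ₂ cos Δλ = 0.952046,  By = cos φ₂ sin Δλ = -0.052473
φₘ = atan2(sin φ₁ + sin φ₂, √((cos φ₁ + Bx)² + By²)) = 16.80212°
λₘ = λ₁ + atan2(By, cos φ₁ + Bx) = -145.56032°

16.802°N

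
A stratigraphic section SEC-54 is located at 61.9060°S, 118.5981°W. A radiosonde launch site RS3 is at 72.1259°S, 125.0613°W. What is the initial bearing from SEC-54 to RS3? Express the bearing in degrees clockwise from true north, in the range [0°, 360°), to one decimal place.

190.9°

Δλ = -6.4632°
y = sin Δλ · cos φ₂ = -0.034549
x = cos φ₁ sin φ₂ − sin φ₁ cos φ₂ cos Δλ = -0.179147
θ = atan2(y, x) = -169.0843° → 190.9157° (mod 360°)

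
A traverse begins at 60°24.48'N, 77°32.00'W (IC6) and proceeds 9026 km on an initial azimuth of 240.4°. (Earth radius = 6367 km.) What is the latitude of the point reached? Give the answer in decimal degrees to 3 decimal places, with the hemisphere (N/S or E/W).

6.222°S

IC6: φ = +60.40800°, λ = -77.53333°
δ = d/R = 9026/6367 = 1.417622 rad
φ₂ = arcsin(sin φ₁ cos δ + cos φ₁ sin δ cos θ)
   = arcsin(0.86956·0.15258 + 0.49382·0.98829·-0.49394) = -6.22241°
λ₂ = λ₁ + atan2(sin θ sin δ cos φ₁, cos δ − sin φ₁ sin φ₂) = -137.34842°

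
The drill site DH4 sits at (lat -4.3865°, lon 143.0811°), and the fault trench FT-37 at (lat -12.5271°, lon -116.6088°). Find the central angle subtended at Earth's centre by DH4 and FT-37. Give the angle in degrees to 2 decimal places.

Δφ = -8.1406°,  Δλ = 100.3101°
a = sin²(Δφ/2) + cos φ₁ cos φ₂ sin²(Δλ/2) = 0.578807
c = 2·arcsin(√a) = 1.729070 rad = 99.0684°

99.07°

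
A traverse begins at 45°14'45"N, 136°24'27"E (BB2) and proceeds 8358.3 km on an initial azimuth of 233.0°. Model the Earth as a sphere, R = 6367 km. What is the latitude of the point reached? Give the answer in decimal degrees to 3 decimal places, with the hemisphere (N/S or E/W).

BB2: φ = +45.24583°, λ = +136.40750°
δ = d/R = 8358.3/6367 = 1.312753 rad
φ₂ = arcsin(sin φ₁ cos δ + cos φ₁ sin δ cos θ)
   = arcsin(0.71013·0.25519 + 0.70407·0.96689·-0.60182) = -13.20705°
λ₂ = λ₁ + atan2(sin θ sin δ cos φ₁, cos δ − sin φ₁ sin φ₂) = 83.92452°

13.207°S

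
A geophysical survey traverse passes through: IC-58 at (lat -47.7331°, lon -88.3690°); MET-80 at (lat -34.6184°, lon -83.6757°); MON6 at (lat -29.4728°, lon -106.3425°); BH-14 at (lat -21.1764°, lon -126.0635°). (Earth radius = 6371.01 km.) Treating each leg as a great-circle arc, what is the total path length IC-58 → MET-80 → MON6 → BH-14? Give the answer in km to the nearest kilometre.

5898 km

IC-58→MET-80: c = 0.236935 rad, d = 1509.52 km
MET-80→MON6: c = 0.346308 rad, d = 2206.33 km
MON6→BH-14: c = 0.342493 rad, d = 2182.03 km
Total = 1509.52 + 2206.33 + 2182.03 = 5897.88 km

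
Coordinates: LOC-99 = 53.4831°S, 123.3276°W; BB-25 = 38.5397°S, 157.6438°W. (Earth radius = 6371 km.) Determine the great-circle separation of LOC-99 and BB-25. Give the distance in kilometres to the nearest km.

Δφ = 14.9434°,  Δλ = -34.3162°
a = sin²(Δφ/2) + cos φ₁ cos φ₂ sin²(Δλ/2) = 0.057417
c = 2·arcsin(√a) = 0.483946 rad = 27.7281°
d = R·c = 6371 × 0.483946 = 3083.2 km

3083 km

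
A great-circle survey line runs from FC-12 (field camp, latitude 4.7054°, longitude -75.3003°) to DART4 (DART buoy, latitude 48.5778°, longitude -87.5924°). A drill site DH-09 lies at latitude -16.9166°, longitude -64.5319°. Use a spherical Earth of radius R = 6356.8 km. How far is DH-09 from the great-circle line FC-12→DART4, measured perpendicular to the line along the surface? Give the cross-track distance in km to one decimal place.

δ₁₃ = central angle FC-12→DH-09 = 0.420600 rad  (haversine)
θ₁₃ = bearing FC-12→DH-09 = 154.037°,  θ₁₂ = bearing FC-12→DART4 = 348.532°
dₓₜ = R·arcsin(sin δ₁₃ · sin(θ₁₃ − θ₁₂)) = 6356.8·arcsin(0.40831·sin(-194.495°)) = 650.799 km
|dₓₜ| = 650.799 km

650.8 km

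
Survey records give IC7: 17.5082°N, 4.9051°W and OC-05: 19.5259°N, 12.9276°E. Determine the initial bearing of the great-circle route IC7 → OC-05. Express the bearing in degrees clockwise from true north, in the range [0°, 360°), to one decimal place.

80.4°

Δλ = 17.8327°
y = sin Δλ · cos φ₂ = 0.288627
x = cos φ₁ sin φ₂ − sin φ₁ cos φ₂ cos Δλ = 0.048831
θ = atan2(y, x) = 80.3974° → 80.3974° (mod 360°)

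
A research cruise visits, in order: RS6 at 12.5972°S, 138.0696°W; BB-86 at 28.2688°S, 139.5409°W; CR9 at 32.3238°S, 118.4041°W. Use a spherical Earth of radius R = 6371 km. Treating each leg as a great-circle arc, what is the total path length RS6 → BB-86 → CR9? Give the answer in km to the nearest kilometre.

RS6→BB-86: c = 0.274568 rad, d = 1749.27 km
BB-86→CR9: c = 0.325707 rad, d = 2075.08 km
Total = 1749.27 + 2075.08 = 3824.35 km

3824 km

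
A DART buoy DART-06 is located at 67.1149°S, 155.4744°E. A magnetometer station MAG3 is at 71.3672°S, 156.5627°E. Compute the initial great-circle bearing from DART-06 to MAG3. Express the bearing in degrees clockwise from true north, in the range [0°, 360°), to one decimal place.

175.3°

Δλ = 1.0883°
y = sin Δλ · cos φ₂ = 0.006068
x = cos φ₁ sin φ₂ − sin φ₁ cos φ₂ cos Δλ = -0.074202
θ = atan2(y, x) = 175.3246° → 175.3246° (mod 360°)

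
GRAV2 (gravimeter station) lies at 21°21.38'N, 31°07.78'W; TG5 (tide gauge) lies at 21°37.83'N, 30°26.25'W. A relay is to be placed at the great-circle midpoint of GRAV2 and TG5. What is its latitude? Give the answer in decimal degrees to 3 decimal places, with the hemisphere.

GRAV2: φ = +21.35633°, λ = -31.12967°
TG5: φ = +21.63050°, λ = -30.43750°
Bx = cos φ₂ cos Δλ = 0.929513,  By = cos φ₂ sin Δλ = 0.011230
φₘ = atan2(sin φ₁ + sin φ₂, √((cos φ₁ + Bx)² + By²)) = 21.49377°
λₘ = λ₁ + atan2(By, cos φ₁ + Bx) = -30.78391°

21.494°N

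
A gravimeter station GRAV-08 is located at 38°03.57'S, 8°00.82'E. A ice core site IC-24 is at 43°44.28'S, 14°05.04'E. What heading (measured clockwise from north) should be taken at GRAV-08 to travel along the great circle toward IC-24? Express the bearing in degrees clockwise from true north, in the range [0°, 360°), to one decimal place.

GRAV-08: φ = -38.05950°, λ = +8.01367°
IC-24: φ = -43.73800°, λ = +14.08400°
Δλ = 6.0703°
y = sin Δλ · cos φ₂ = 0.076405
x = cos φ₁ sin φ₂ − sin φ₁ cos φ₂ cos Δλ = -0.101444
θ = atan2(y, x) = 143.0139° → 143.0139° (mod 360°)

143.0°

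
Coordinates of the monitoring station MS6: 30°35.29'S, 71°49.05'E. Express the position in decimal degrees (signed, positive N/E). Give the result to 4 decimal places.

lat: 30.5882° S → -30.5882°
lon: 71.8175° E → +71.8175°

-30.5882°, +71.8175°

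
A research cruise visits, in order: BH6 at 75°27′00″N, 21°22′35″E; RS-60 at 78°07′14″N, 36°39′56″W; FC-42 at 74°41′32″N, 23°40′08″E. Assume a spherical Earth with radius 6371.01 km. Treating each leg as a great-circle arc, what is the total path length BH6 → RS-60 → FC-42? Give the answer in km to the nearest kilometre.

BH6: φ = +75.45000°, λ = +21.37639°
RS-60: φ = +78.12056°, λ = -36.66556°
FC-42: φ = +74.69222°, λ = +23.66889°
BH6→RS-60: c = 0.225996 rad, d = 1439.82 km
RS-60→FC-42: c = 0.242411 rad, d = 1544.40 km
Total = 1439.82 + 1544.40 = 2984.22 km

2984 km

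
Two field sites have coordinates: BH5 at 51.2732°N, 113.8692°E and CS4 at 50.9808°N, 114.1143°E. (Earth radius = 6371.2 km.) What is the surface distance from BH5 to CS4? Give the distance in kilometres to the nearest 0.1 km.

36.7 km

Δφ = -0.2924°,  Δλ = 0.2451°
a = sin²(Δφ/2) + cos φ₁ cos φ₂ sin²(Δλ/2) = 0.000008
c = 2·arcsin(√a) = 0.005766 rad = 0.3304°
d = R·c = 6371.2 × 0.005766 = 36.7 km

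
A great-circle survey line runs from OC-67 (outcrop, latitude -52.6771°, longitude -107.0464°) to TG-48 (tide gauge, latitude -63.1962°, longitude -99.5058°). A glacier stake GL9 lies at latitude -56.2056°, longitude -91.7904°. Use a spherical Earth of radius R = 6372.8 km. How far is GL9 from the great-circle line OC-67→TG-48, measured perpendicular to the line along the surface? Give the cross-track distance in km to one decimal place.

δ₁₃ = central angle OC-67→GL9 = 0.166203 rad  (haversine)
θ₁₃ = bearing OC-67→GL9 = 117.790°,  θ₁₂ = bearing OC-67→TG-48 = 162.322°
dₓₜ = R·arcsin(sin δ₁₃ · sin(θ₁₃ − θ₁₂)) = 6372.8·arcsin(0.16544·sin(-44.532°)) = -741.062 km
|dₓₜ| = 741.062 km

741.1 km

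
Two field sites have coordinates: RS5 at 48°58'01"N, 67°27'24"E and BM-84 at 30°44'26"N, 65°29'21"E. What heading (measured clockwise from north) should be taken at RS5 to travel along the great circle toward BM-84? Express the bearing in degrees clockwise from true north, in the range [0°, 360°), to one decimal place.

RS5: φ = +48.96694°, λ = +67.45667°
BM-84: φ = +30.74056°, λ = +65.48917°
Δλ = -1.9675°
y = sin Δλ · cos φ₂ = -0.029509
x = cos φ₁ sin φ₂ − sin φ₁ cos φ₂ cos Δλ = -0.312390
θ = atan2(y, x) = -174.6038° → 185.3962° (mod 360°)

185.4°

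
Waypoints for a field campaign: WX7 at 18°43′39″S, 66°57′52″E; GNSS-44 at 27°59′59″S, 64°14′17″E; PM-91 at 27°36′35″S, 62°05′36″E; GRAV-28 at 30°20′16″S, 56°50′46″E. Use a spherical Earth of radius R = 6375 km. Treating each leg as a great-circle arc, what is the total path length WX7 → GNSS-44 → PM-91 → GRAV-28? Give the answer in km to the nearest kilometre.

1878 km

WX7: φ = -18.72750°, λ = +66.96444°
GNSS-44: φ = -27.99972°, λ = +64.23806°
PM-91: φ = -27.60972°, λ = +62.09333°
GRAV-28: φ = -30.33778°, λ = +56.84611°
WX7→GNSS-44: c = 0.167603 rad, d = 1068.47 km
GNSS-44→PM-91: c = 0.033802 rad, d = 215.49 km
PM-91→GRAV-28: c = 0.093181 rad, d = 594.03 km
Total = 1068.47 + 215.49 + 594.03 = 1877.99 km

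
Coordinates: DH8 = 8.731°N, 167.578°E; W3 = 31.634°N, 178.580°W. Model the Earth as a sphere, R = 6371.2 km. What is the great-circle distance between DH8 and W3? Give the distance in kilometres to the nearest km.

Δφ = 22.9030°,  Δλ = 13.8420°
a = sin²(Δφ/2) + cos φ₁ cos φ₂ sin²(Δλ/2) = 0.051637
c = 2·arcsin(√a) = 0.458481 rad = 26.2690°
d = R·c = 6371.2 × 0.458481 = 2921.1 km

2921 km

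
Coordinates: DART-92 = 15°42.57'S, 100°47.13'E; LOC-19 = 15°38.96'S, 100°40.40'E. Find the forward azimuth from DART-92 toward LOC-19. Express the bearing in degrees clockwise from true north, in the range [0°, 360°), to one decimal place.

299.1°

DART-92: φ = -15.70950°, λ = +100.78550°
LOC-19: φ = -15.64933°, λ = +100.67333°
Δλ = -0.1122°
y = sin Δλ · cos φ₂ = -0.001885
x = cos φ₁ sin φ₂ − sin φ₁ cos φ₂ cos Δλ = 0.001050
θ = atan2(y, x) = -60.8914° → 299.1086° (mod 360°)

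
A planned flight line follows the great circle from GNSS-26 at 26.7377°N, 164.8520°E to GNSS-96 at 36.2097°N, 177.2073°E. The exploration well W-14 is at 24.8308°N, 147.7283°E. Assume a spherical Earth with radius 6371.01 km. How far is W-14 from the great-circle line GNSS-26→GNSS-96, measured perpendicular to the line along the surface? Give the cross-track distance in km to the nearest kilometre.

1143 km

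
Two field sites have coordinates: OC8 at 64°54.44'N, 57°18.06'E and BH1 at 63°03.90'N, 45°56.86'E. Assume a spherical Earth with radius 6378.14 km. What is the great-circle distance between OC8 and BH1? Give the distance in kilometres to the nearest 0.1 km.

590.0 km

OC8: φ = +64.90733°, λ = +57.30100°
BH1: φ = +63.06500°, λ = +45.94767°
Δφ = -1.8423°,  Δλ = -11.3533°
a = sin²(Δφ/2) + cos φ₁ cos φ₂ sin²(Δλ/2) = 0.002138
c = 2·arcsin(√a) = 0.092510 rad = 5.3004°
d = R·c = 6378.14 × 0.092510 = 590.0 km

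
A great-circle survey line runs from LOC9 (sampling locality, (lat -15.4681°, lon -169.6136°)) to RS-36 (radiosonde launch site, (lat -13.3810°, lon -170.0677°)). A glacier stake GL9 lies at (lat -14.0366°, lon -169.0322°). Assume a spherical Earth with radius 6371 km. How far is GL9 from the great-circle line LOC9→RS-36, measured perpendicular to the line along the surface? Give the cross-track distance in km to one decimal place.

δ₁₃ = central angle LOC9→GL9 = 0.026842 rad  (haversine)
θ₁₃ = bearing LOC9→GL9 = 21.518°,  θ₁₂ = bearing LOC9→RS-36 = 348.044°
dₓₜ = R·arcsin(sin δ₁₃ · sin(θ₁₃ − θ₁₂)) = 6371·arcsin(0.02684·sin(-326.526°)) = 94.315 km
|dₓₜ| = 94.315 km

94.3 km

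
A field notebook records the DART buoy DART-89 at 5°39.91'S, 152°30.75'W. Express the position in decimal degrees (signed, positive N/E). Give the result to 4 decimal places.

lat: 5.6652° S → -5.6652°
lon: 152.5125° W → -152.5125°

-5.6652°, -152.5125°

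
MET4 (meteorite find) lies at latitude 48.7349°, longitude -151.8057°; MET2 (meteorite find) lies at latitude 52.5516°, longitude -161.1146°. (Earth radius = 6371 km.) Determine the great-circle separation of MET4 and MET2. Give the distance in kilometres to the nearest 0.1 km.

780.7 km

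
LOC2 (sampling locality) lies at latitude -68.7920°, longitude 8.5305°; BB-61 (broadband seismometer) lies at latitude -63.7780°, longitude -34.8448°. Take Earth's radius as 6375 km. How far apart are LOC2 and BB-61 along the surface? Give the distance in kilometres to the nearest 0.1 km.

1972.4 km

Δφ = 5.0140°,  Δλ = -43.3753°
a = sin²(Δφ/2) + cos φ₁ cos φ₂ sin²(Δλ/2) = 0.023742
c = 2·arcsin(√a) = 0.309401 rad = 17.7274°
d = R·c = 6375 × 0.309401 = 1972.4 km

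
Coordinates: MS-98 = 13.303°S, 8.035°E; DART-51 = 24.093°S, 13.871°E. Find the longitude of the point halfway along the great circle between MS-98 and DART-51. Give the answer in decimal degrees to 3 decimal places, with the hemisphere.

10.860°E

Bx = cos φ₂ cos Δλ = 0.908153,  By = cos φ₂ sin Δλ = 0.092823
φₘ = atan2(sin φ₁ + sin φ₂, √((cos φ₁ + Bx)² + By²)) = -18.72056°
λₘ = λ₁ + atan2(By, cos φ₁ + Bx) = 10.85965°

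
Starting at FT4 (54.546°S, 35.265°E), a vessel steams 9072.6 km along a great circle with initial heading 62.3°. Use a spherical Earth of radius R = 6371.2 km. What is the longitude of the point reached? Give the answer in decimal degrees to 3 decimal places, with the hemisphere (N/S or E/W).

δ = d/R = 9072.6/6371.2 = 1.424002 rad
φ₂ = arcsin(sin φ₁ cos δ + cos φ₁ sin δ cos θ)
   = arcsin(-0.81458·0.14627 + 0.58005·0.98925·0.46484) = 8.48695°
λ₂ = λ₁ + atan2(sin θ sin δ cos φ₁, cos δ − sin φ₁ sin φ₂) = 97.58658°

97.587°E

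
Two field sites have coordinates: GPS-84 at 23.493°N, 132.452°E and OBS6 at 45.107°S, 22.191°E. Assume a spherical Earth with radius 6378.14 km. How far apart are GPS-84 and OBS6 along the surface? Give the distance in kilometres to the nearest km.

13407 km

Δφ = -68.6000°,  Δλ = -110.2610°
a = sin²(Δφ/2) + cos φ₁ cos φ₂ sin²(Δλ/2) = 0.753278
c = 2·arcsin(√a) = 2.101983 rad = 120.4347°
d = R·c = 6378.14 × 2.101983 = 13406.7 km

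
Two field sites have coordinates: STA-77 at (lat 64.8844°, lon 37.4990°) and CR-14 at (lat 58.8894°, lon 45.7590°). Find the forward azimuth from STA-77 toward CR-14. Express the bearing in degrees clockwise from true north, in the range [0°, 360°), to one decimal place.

Δλ = 8.2600°
y = sin Δλ · cos φ₂ = 0.074231
x = cos φ₁ sin φ₂ − sin φ₁ cos φ₂ cos Δλ = -0.099588
θ = atan2(y, x) = 143.3001° → 143.3001° (mod 360°)

143.3°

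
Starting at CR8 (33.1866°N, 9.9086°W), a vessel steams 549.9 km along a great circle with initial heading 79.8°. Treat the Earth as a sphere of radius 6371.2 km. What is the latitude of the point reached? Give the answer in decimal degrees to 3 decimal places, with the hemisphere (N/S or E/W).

33.925°N

δ = d/R = 549.9/6371.2 = 0.086310 rad
φ₂ = arcsin(sin φ₁ cos δ + cos φ₁ sin δ cos θ)
   = arcsin(0.54737·0.99628 + 0.83689·0.08620·0.17708) = 33.92487°
λ₂ = λ₁ + atan2(sin θ sin δ cos φ₁, cos δ − sin φ₁ sin φ₂) = -4.04007°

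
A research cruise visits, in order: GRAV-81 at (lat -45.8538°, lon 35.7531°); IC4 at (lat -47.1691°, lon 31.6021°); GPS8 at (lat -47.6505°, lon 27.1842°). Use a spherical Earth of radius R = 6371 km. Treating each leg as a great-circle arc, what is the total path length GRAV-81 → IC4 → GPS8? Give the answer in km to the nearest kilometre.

686 km

GRAV-81→IC4: c = 0.054881 rad, d = 349.65 km
IC4→GPS8: c = 0.052847 rad, d = 336.69 km
Total = 349.65 + 336.69 = 686.33 km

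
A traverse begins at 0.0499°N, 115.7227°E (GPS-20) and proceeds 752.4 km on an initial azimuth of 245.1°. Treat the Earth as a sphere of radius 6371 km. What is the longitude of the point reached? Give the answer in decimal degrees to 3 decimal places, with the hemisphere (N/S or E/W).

δ = d/R = 752.4/6371 = 0.118098 rad
φ₂ = arcsin(sin φ₁ cos δ + cos φ₁ sin δ cos θ)
   = arcsin(0.00087·0.99303 + 1.00000·0.11782·-0.42104) = -2.79387°
λ₂ = λ₁ + atan2(sin θ sin δ cos φ₁, cos δ − sin φ₁ sin φ₂) = 109.58040°

109.580°E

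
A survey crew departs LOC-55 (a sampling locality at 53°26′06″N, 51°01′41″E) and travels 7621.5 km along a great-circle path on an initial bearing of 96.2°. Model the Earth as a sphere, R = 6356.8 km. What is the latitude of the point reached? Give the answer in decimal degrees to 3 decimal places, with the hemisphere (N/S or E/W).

LOC-55: φ = +53.43500°, λ = +51.02806°
δ = d/R = 7621.5/6356.8 = 1.198952 rad
φ₂ = arcsin(sin φ₁ cos δ + cos φ₁ sin δ cos θ)
   = arcsin(0.80318·0.36333 + 0.59573·0.93166·-0.10800) = 13.40786°
λ₂ = λ₁ + atan2(sin θ sin δ cos φ₁, cos δ − sin φ₁ sin φ₂) = 123.23410°

13.408°N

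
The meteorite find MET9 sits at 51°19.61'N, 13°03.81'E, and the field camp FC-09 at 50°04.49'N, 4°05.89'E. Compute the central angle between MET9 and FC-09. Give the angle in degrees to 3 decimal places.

MET9: φ = +51.32683°, λ = +13.06350°
FC-09: φ = +50.07483°, λ = +4.09817°
Δφ = -1.2520°,  Δλ = -8.9653°
a = sin²(Δφ/2) + cos φ₁ cos φ₂ sin²(Δλ/2) = 0.002569
c = 2·arcsin(√a) = 0.101417 rad = 5.8108°

5.811°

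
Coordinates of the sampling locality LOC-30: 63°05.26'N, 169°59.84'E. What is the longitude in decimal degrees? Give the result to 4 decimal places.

169.9973°E

169° + 59.84′/60 = 169 + 0.99733 = 169.9973°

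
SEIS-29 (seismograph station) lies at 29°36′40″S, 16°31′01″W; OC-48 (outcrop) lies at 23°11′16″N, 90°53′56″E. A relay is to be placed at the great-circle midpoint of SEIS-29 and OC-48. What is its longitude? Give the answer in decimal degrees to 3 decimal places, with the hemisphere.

39.363°E

SEIS-29: φ = -29.61111°, λ = -16.51694°
OC-48: φ = +23.18778°, λ = +90.89889°
Bx = cos φ₂ cos Δλ = -0.275126,  By = cos φ₂ sin Δλ = 0.877080
φₘ = atan2(sin φ₁ + sin φ₂, √((cos φ₁ + Bx)² + By²)) = -5.41165°
λₘ = λ₁ + atan2(By, cos φ₁ + Bx) = 39.36314°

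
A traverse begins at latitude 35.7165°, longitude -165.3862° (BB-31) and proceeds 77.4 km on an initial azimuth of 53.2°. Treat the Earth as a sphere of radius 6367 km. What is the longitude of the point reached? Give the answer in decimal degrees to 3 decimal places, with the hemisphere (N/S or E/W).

164.696°W

δ = d/R = 77.4/6367 = 0.012156 rad
φ₂ = arcsin(sin φ₁ cos δ + cos φ₁ sin δ cos θ)
   = arcsin(0.58378·0.99993 + 0.81192·0.01216·0.59902) = 36.13176°
λ₂ = λ₁ + atan2(sin θ sin δ cos φ₁, cos δ − sin φ₁ sin φ₂) = -164.69567°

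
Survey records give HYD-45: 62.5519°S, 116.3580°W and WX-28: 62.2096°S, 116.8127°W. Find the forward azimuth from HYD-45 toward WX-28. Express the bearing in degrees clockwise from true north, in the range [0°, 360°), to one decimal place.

328.2°

Δλ = -0.4547°
y = sin Δλ · cos φ₂ = -0.003700
x = cos φ₁ sin φ₂ − sin φ₁ cos φ₂ cos Δλ = 0.005961
θ = atan2(y, x) = -31.8273° → 328.1727° (mod 360°)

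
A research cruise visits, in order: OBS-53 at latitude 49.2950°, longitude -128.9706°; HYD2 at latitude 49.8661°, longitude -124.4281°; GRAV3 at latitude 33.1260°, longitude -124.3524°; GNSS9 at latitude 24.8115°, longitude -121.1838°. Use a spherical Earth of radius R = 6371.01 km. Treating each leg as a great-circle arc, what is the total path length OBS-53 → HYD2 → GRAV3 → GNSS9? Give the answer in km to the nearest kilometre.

3169 km

OBS-53→HYD2: c = 0.052353 rad, d = 333.54 km
HYD2→GRAV3: c = 0.292171 rad, d = 1861.43 km
GRAV3→GNSS9: c = 0.152942 rad, d = 974.40 km
Total = 333.54 + 1861.43 + 974.40 = 3169.37 km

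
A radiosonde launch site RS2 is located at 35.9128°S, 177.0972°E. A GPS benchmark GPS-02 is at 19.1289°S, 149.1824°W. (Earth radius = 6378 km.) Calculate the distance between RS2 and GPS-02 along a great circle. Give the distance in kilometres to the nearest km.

Δφ = 16.7839°,  Δλ = 33.7204°
a = sin²(Δφ/2) + cos φ₁ cos φ₂ sin²(Δλ/2) = 0.085669
c = 2·arcsin(√a) = 0.594083 rad = 34.0384°
d = R·c = 6378 × 0.594083 = 3789.1 km

3789 km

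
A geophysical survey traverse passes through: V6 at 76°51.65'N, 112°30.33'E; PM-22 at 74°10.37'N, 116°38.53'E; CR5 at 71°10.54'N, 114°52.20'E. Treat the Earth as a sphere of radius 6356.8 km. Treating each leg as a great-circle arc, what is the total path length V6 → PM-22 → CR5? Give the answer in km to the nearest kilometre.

657 km

V6: φ = +76.86083°, λ = +112.50550°
PM-22: φ = +74.17283°, λ = +116.64217°
CR5: φ = +71.17567°, λ = +114.87000°
V6→PM-22: c = 0.050241 rad, d = 319.37 km
PM-22→CR5: c = 0.053109 rad, d = 337.61 km
Total = 319.37 + 337.61 = 656.98 km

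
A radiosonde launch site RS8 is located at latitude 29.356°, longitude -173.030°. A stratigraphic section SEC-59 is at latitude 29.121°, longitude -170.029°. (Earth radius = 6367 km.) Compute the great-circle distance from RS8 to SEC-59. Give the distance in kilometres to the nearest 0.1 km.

Δφ = -0.2350°,  Δλ = 3.0010°
a = sin²(Δφ/2) + cos φ₁ cos φ₂ sin²(Δλ/2) = 0.000526
c = 2·arcsin(√a) = 0.045887 rad = 2.6291°
d = R·c = 6367 × 0.045887 = 292.2 km

292.2 km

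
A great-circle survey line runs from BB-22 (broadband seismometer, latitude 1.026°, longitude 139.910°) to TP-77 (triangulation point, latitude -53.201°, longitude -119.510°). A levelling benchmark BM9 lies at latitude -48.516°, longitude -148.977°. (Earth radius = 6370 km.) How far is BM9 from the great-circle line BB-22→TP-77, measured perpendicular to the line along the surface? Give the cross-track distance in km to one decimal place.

δ₁₃ = central angle BB-22→BM9 = 1.368443 rad  (haversine)
θ₁₃ = bearing BB-22→BM9 = 140.223°,  θ₁₂ = bearing BB-22→TP-77 = 143.599°
dₓₜ = R·arcsin(sin δ₁₃ · sin(θ₁₃ − θ₁₂)) = 6370·arcsin(0.97960·sin(-3.376°)) = -367.693 km
|dₓₜ| = 367.693 km

367.7 km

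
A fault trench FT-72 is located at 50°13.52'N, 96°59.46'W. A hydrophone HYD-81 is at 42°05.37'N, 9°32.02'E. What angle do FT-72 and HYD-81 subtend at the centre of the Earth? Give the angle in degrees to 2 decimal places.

FT-72: φ = +50.22533°, λ = -96.99100°
HYD-81: φ = +42.08950°, λ = +9.53367°
Δφ = -8.1358°,  Δλ = 106.5247°
a = sin²(Δφ/2) + cos φ₁ cos φ₂ sin²(Δλ/2) = 0.309938
c = 2·arcsin(√a) = 1.180866 rad = 67.6586°

67.66°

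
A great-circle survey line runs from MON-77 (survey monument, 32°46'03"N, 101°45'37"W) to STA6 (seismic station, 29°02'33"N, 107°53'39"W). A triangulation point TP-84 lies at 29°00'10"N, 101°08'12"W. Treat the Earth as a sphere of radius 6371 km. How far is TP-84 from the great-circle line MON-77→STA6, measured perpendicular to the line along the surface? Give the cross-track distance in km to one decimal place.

381.8 km

MON-77: φ = +32.76750°, λ = -101.76028°
STA6: φ = +29.04250°, λ = -107.89417°
TP-84: φ = +29.00278°, λ = -101.13667°
δ₁₃ = central angle MON-77→TP-84 = 0.066367 rad  (haversine)
θ₁₃ = bearing MON-77→TP-84 = 171.748°,  θ₁₂ = bearing MON-77→STA6 = 236.318°
dₓₜ = R·arcsin(sin δ₁₃ · sin(θ₁₃ − θ₁₂)) = 6371·arcsin(0.06632·sin(-64.570°)) = -381.806 km
|dₓₜ| = 381.806 km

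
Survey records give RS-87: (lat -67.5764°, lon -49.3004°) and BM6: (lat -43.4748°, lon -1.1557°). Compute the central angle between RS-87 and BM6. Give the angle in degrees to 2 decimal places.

34.84°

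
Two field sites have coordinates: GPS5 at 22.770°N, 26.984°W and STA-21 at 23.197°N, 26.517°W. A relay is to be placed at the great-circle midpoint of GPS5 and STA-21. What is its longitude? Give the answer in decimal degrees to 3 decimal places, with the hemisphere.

Bx = cos φ₂ cos Δλ = 0.919125,  By = cos φ₂ sin Δλ = 0.007492
φₘ = atan2(sin φ₁ + sin φ₂, √((cos φ₁ + Bx)² + By²)) = 22.98367°
λₘ = λ₁ + atan2(By, cos φ₁ + Bx) = -26.75087°

26.751°W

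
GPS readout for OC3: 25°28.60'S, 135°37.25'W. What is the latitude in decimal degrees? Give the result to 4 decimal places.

25.4767°S

25° + 28.60′/60 = 25 + 0.47667 = 25.4767°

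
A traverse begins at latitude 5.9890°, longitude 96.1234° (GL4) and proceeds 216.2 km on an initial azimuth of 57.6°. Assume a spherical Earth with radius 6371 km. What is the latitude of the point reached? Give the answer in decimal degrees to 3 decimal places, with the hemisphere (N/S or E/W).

δ = d/R = 216.2/6371 = 0.033935 rad
φ₂ = arcsin(sin φ₁ cos δ + cos φ₁ sin δ cos θ)
   = arcsin(0.10434·0.99942 + 0.99454·0.03393·0.53583) = 7.02821°
λ₂ = λ₁ + atan2(sin θ sin δ cos φ₁, cos δ − sin φ₁ sin φ₂) = 97.77740°

7.028°N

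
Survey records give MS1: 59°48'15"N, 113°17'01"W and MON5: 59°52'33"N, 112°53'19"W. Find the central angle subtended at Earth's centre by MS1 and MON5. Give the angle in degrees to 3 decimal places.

0.211°

MS1: φ = +59.80417°, λ = -113.28361°
MON5: φ = +59.87583°, λ = -112.88861°
Δφ = 0.0717°,  Δλ = 0.3950°
a = sin²(Δφ/2) + cos φ₁ cos φ₂ sin²(Δλ/2) = 0.000003
c = 2·arcsin(√a) = 0.003683 rad = 0.2110°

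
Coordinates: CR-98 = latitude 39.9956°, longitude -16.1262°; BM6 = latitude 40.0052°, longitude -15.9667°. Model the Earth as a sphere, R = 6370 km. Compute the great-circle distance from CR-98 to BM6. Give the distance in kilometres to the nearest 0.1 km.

Δφ = 0.0096°,  Δλ = 0.1595°
a = sin²(Δφ/2) + cos φ₁ cos φ₂ sin²(Δλ/2) = 0.000001
c = 2·arcsin(√a) = 0.002139 rad = 0.1226°
d = R·c = 6370 × 0.002139 = 13.6 km

13.6 km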